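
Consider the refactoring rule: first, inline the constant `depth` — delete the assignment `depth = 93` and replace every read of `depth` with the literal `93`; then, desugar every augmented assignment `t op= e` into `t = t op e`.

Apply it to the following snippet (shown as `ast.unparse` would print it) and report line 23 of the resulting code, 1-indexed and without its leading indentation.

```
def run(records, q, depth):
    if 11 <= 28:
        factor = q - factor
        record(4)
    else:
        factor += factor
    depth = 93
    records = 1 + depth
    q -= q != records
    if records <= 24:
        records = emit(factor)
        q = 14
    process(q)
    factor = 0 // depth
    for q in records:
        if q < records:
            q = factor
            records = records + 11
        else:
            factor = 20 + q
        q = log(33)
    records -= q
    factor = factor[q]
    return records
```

Transformed code:
def run(records, q, depth):
    if 11 <= 28:
        factor = q - factor
        record(4)
    else:
        factor = factor + factor
    records = 1 + 93
    q = q - (q != records)
    if records <= 24:
        records = emit(factor)
        q = 14
    process(q)
    factor = 0 // 93
    for q in records:
        if q < records:
            q = factor
            records = records + 11
        else:
            factor = 20 + q
        q = log(33)
    records = records - q
    factor = factor[q]
    return records

return records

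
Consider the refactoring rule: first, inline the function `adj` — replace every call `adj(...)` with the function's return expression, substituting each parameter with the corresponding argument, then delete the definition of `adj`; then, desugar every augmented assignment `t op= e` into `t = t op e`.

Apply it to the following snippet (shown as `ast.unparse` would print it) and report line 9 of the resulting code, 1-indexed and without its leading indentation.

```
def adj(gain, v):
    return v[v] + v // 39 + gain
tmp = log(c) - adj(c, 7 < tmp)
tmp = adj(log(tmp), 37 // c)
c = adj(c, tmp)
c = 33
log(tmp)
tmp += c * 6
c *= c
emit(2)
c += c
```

c = c + c

Transformed code:
tmp = log(c) - ((7 < tmp)[7 < tmp] + (7 < tmp) // 39 + c)
tmp = (37 // c)[37 // c] + 37 // c // 39 + log(tmp)
c = tmp[tmp] + tmp // 39 + c
c = 33
log(tmp)
tmp = tmp + c * 6
c = c * c
emit(2)
c = c + c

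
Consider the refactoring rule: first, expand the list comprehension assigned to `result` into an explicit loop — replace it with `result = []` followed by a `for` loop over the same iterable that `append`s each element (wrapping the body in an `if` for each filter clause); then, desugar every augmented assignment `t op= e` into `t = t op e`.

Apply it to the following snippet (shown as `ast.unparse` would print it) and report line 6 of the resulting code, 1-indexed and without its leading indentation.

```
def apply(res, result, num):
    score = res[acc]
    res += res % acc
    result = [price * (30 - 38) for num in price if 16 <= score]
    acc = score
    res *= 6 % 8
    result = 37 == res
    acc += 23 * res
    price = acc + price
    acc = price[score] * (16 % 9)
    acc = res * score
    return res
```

if 16 <= score:

Transformed code:
def apply(res, result, num):
    score = res[acc]
    res = res + res % acc
    result = []
    for num in price:
        if 16 <= score:
            result.append(price * (30 - 38))
    acc = score
    res = res * (6 % 8)
    result = 37 == res
    acc = acc + 23 * res
    price = acc + price
    acc = price[score] * (16 % 9)
    acc = res * score
    return res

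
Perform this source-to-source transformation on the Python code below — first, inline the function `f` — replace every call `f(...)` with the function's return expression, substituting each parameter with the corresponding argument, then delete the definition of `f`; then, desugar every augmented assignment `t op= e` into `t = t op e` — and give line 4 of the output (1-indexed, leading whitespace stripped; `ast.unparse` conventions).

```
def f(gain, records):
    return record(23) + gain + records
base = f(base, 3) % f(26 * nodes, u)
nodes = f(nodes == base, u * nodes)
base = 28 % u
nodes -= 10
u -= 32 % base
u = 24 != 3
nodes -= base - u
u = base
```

nodes = nodes - 10

Transformed code:
base = (record(23) + base + 3) % (record(23) + 26 * nodes + u)
nodes = record(23) + (nodes == base) + u * nodes
base = 28 % u
nodes = nodes - 10
u = u - 32 % base
u = 24 != 3
nodes = nodes - (base - u)
u = base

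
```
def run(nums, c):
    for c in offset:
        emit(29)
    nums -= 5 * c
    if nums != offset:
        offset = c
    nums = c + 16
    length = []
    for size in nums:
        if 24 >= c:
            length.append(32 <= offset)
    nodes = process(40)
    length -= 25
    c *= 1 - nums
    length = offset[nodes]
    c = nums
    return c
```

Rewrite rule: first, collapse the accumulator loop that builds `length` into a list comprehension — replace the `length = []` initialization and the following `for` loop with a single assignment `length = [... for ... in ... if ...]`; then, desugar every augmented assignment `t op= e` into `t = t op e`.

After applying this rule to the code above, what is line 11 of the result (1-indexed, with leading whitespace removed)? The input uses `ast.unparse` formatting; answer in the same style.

c = c * (1 - nums)

Transformed code:
def run(nums, c):
    for c in offset:
        emit(29)
    nums = nums - 5 * c
    if nums != offset:
        offset = c
    nums = c + 16
    length = [32 <= offset for size in nums if 24 >= c]
    nodes = process(40)
    length = length - 25
    c = c * (1 - nums)
    length = offset[nodes]
    c = nums
    return c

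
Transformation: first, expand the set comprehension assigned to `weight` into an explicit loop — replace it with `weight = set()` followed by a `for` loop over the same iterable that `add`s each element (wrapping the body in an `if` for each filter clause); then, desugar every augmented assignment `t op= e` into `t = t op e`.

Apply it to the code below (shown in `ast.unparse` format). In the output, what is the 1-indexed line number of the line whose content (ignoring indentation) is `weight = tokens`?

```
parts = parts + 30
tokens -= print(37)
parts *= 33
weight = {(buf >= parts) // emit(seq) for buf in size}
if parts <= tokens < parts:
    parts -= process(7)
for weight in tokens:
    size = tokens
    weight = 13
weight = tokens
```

Transformed code:
parts = parts + 30
tokens = tokens - print(37)
parts = parts * 33
weight = set()
for buf in size:
    weight.add((buf >= parts) // emit(seq))
if parts <= tokens < parts:
    parts = parts - process(7)
for weight in tokens:
    size = tokens
    weight = 13
weight = tokens

12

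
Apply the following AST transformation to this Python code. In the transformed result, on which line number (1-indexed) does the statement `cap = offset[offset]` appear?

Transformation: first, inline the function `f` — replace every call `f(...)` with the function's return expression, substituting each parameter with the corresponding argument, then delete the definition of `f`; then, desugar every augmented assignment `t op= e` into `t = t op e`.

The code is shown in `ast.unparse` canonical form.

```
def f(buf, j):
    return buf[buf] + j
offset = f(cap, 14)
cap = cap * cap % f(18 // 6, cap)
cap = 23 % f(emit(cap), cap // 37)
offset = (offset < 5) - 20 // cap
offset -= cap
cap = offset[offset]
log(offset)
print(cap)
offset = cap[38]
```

Transformed code:
offset = cap[cap] + 14
cap = cap * cap % ((18 // 6)[18 // 6] + cap)
cap = 23 % (emit(cap)[emit(cap)] + cap // 37)
offset = (offset < 5) - 20 // cap
offset = offset - cap
cap = offset[offset]
log(offset)
print(cap)
offset = cap[38]

6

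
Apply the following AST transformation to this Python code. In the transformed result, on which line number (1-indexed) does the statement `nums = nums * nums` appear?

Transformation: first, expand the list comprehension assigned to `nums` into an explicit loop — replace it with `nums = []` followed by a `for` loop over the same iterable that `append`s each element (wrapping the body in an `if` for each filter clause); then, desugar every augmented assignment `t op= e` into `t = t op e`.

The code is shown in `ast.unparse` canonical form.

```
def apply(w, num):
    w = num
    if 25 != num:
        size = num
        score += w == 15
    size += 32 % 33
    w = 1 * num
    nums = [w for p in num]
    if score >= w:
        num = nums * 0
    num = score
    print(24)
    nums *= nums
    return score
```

15

Transformed code:
def apply(w, num):
    w = num
    if 25 != num:
        size = num
        score = score + (w == 15)
    size = size + 32 % 33
    w = 1 * num
    nums = []
    for p in num:
        nums.append(w)
    if score >= w:
        num = nums * 0
    num = score
    print(24)
    nums = nums * nums
    return score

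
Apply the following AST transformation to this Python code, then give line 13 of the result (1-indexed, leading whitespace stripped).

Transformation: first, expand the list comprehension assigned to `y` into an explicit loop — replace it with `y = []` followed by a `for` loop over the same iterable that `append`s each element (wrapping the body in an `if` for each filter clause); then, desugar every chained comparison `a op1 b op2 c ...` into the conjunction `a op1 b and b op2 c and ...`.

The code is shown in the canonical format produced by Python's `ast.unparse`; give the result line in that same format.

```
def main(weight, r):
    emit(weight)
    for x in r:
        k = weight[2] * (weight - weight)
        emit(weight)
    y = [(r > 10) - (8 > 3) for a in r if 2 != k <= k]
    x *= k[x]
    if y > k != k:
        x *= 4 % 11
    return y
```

Transformed code:
def main(weight, r):
    emit(weight)
    for x in r:
        k = weight[2] * (weight - weight)
        emit(weight)
    y = []
    for a in r:
        if 2 != k and k <= k:
            y.append((r > 10) - (8 > 3))
    x *= k[x]
    if y > k and k != k:
        x *= 4 % 11
    return y

return y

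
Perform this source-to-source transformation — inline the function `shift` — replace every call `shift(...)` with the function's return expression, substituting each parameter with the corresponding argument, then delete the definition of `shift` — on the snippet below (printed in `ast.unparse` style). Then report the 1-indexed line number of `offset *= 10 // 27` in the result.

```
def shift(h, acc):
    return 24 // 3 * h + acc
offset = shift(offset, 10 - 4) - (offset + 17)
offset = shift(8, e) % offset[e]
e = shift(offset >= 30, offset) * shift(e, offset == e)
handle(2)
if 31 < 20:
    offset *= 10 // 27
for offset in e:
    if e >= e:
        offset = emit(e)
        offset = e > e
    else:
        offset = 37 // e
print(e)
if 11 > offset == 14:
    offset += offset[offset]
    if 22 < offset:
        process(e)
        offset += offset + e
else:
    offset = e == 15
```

6

Transformed code:
offset = 24 // 3 * offset + (10 - 4) - (offset + 17)
offset = (24 // 3 * 8 + e) % offset[e]
e = (24 // 3 * (offset >= 30) + offset) * (24 // 3 * e + (offset == e))
handle(2)
if 31 < 20:
    offset *= 10 // 27
for offset in e:
    if e >= e:
        offset = emit(e)
        offset = e > e
    else:
        offset = 37 // e
print(e)
if 11 > offset == 14:
    offset += offset[offset]
    if 22 < offset:
        process(e)
        offset += offset + e
else:
    offset = e == 15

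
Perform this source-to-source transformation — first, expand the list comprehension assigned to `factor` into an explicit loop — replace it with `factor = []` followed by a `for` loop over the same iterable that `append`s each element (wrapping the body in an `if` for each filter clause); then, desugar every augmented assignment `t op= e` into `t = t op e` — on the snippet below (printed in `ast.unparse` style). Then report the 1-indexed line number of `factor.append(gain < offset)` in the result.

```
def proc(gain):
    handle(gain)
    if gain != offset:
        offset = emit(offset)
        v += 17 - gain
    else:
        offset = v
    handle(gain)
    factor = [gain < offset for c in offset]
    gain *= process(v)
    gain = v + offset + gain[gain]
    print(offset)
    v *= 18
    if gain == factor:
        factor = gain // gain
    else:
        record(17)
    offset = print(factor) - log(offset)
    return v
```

Transformed code:
def proc(gain):
    handle(gain)
    if gain != offset:
        offset = emit(offset)
        v = v + (17 - gain)
    else:
        offset = v
    handle(gain)
    factor = []
    for c in offset:
        factor.append(gain < offset)
    gain = gain * process(v)
    gain = v + offset + gain[gain]
    print(offset)
    v = v * 18
    if gain == factor:
        factor = gain // gain
    else:
        record(17)
    offset = print(factor) - log(offset)
    return v

11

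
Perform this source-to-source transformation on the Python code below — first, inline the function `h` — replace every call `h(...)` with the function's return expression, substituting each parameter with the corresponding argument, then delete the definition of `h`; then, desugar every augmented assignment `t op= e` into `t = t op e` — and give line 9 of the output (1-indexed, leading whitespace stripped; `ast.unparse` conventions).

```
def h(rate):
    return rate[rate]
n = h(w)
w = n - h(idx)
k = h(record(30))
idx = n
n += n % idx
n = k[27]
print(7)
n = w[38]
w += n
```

w = w + n

Transformed code:
n = w[w]
w = n - idx[idx]
k = record(30)[record(30)]
idx = n
n = n + n % idx
n = k[27]
print(7)
n = w[38]
w = w + n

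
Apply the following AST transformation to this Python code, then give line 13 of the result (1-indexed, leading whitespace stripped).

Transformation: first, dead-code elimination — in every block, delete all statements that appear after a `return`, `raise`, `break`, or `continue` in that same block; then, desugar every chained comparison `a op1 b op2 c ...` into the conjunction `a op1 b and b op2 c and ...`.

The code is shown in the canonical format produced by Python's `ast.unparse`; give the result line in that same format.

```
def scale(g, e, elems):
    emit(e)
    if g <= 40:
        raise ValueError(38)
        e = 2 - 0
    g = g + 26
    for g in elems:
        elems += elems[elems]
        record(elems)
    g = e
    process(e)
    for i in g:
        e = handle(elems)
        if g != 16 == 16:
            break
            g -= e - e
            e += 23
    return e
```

Transformed code:
def scale(g, e, elems):
    emit(e)
    if g <= 40:
        raise ValueError(38)
    g = g + 26
    for g in elems:
        elems += elems[elems]
        record(elems)
    g = e
    process(e)
    for i in g:
        e = handle(elems)
        if g != 16 and 16 == 16:
            break
    return e

if g != 16 and 16 == 16:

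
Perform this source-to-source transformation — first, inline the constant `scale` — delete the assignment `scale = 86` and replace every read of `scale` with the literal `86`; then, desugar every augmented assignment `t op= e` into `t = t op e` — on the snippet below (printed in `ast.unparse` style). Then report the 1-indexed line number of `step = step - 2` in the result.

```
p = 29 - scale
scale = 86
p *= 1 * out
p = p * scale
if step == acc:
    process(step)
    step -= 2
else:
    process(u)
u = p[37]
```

6

Transformed code:
p = 29 - 86
p = p * (1 * out)
p = p * 86
if step == acc:
    process(step)
    step = step - 2
else:
    process(u)
u = p[37]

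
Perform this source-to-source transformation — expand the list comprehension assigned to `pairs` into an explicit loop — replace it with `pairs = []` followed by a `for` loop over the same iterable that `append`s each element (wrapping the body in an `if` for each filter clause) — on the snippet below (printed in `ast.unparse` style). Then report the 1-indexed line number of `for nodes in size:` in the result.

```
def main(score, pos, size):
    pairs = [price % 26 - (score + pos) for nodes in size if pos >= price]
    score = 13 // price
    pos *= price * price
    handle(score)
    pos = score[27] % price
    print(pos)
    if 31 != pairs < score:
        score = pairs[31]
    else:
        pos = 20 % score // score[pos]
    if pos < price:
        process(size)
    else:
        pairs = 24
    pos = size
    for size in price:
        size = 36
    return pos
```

3

Transformed code:
def main(score, pos, size):
    pairs = []
    for nodes in size:
        if pos >= price:
            pairs.append(price % 26 - (score + pos))
    score = 13 // price
    pos *= price * price
    handle(score)
    pos = score[27] % price
    print(pos)
    if 31 != pairs < score:
        score = pairs[31]
    else:
        pos = 20 % score // score[pos]
    if pos < price:
        process(size)
    else:
        pairs = 24
    pos = size
    for size in price:
        size = 36
    return pos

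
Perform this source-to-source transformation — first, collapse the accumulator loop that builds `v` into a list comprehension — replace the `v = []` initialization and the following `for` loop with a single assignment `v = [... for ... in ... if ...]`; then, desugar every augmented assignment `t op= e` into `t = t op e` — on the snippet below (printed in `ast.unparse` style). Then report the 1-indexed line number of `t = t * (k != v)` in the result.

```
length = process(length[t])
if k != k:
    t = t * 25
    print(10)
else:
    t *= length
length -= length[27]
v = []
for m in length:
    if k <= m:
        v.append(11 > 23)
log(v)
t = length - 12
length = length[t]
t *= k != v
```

Transformed code:
length = process(length[t])
if k != k:
    t = t * 25
    print(10)
else:
    t = t * length
length = length - length[27]
v = [11 > 23 for m in length if k <= m]
log(v)
t = length - 12
length = length[t]
t = t * (k != v)

12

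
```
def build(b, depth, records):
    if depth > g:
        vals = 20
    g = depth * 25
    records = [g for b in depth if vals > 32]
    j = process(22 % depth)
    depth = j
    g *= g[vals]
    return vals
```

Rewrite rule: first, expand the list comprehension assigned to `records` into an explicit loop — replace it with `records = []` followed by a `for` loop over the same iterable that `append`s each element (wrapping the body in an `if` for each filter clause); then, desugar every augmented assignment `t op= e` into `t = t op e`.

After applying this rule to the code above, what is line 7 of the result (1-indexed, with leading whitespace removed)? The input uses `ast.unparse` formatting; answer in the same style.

if vals > 32:

Transformed code:
def build(b, depth, records):
    if depth > g:
        vals = 20
    g = depth * 25
    records = []
    for b in depth:
        if vals > 32:
            records.append(g)
    j = process(22 % depth)
    depth = j
    g = g * g[vals]
    return vals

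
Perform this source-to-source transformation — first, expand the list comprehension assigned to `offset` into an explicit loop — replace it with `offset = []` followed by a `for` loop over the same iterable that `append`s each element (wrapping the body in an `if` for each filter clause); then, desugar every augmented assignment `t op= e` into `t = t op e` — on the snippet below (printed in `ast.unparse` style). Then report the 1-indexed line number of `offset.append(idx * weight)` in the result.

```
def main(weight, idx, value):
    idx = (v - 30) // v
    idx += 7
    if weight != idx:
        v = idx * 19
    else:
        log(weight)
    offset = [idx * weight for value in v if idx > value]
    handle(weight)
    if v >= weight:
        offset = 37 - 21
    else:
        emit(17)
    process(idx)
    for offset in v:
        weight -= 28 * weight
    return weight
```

Transformed code:
def main(weight, idx, value):
    idx = (v - 30) // v
    idx = idx + 7
    if weight != idx:
        v = idx * 19
    else:
        log(weight)
    offset = []
    for value in v:
        if idx > value:
            offset.append(idx * weight)
    handle(weight)
    if v >= weight:
        offset = 37 - 21
    else:
        emit(17)
    process(idx)
    for offset in v:
        weight = weight - 28 * weight
    return weight

11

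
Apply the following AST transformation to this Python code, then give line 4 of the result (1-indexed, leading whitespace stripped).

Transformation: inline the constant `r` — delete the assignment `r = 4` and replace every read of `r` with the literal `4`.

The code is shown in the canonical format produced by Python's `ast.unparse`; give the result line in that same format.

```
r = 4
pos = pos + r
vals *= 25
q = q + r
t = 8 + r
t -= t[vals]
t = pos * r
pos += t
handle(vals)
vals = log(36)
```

Transformed code:
pos = pos + 4
vals *= 25
q = q + 4
t = 8 + 4
t -= t[vals]
t = pos * 4
pos += t
handle(vals)
vals = log(36)

t = 8 + 4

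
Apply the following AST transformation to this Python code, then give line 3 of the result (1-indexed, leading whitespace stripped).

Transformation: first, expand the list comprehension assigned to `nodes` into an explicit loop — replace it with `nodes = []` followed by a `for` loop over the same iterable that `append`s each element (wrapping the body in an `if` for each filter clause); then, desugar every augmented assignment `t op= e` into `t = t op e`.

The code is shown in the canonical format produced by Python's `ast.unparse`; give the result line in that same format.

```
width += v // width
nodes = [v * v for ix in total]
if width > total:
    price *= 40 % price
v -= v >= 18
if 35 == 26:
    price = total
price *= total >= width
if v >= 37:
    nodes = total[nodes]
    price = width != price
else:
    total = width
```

for ix in total:

Transformed code:
width = width + v // width
nodes = []
for ix in total:
    nodes.append(v * v)
if width > total:
    price = price * (40 % price)
v = v - (v >= 18)
if 35 == 26:
    price = total
price = price * (total >= width)
if v >= 37:
    nodes = total[nodes]
    price = width != price
else:
    total = width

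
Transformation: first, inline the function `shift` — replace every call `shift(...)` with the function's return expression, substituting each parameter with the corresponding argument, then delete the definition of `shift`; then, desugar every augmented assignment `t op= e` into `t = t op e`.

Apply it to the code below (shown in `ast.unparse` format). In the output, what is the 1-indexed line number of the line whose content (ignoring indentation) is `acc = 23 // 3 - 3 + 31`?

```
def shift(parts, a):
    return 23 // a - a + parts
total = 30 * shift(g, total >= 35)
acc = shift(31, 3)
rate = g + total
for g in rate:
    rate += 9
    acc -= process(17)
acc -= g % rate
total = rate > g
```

Transformed code:
total = 30 * (23 // (total >= 35) - (total >= 35) + g)
acc = 23 // 3 - 3 + 31
rate = g + total
for g in rate:
    rate = rate + 9
    acc = acc - process(17)
acc = acc - g % rate
total = rate > g

2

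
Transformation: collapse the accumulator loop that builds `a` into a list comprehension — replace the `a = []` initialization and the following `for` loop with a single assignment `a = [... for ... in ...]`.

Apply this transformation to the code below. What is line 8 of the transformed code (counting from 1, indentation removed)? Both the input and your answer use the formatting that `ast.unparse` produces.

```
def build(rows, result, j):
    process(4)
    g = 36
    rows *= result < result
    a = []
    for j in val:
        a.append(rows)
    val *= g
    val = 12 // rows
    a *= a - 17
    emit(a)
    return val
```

Transformed code:
def build(rows, result, j):
    process(4)
    g = 36
    rows *= result < result
    a = [rows for j in val]
    val *= g
    val = 12 // rows
    a *= a - 17
    emit(a)
    return val

a *= a - 17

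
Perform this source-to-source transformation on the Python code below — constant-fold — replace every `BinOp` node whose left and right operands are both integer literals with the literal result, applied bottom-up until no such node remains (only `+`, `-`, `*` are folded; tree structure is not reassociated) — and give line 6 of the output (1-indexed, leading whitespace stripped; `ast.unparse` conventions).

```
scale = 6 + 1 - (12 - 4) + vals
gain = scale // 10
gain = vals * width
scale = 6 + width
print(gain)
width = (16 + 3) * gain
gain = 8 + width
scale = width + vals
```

width = 19 * gain

Transformed code:
scale = -1 + vals
gain = scale // 10
gain = vals * width
scale = 6 + width
print(gain)
width = 19 * gain
gain = 8 + width
scale = width + vals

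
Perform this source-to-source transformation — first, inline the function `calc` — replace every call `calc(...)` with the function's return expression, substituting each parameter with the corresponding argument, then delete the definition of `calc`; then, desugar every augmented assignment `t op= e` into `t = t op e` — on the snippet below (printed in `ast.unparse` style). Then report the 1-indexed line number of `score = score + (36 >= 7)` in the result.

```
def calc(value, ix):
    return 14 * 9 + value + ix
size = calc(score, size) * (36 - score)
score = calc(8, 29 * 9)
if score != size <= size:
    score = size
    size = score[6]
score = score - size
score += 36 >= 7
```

7

Transformed code:
size = (14 * 9 + score + size) * (36 - score)
score = 14 * 9 + 8 + 29 * 9
if score != size <= size:
    score = size
    size = score[6]
score = score - size
score = score + (36 >= 7)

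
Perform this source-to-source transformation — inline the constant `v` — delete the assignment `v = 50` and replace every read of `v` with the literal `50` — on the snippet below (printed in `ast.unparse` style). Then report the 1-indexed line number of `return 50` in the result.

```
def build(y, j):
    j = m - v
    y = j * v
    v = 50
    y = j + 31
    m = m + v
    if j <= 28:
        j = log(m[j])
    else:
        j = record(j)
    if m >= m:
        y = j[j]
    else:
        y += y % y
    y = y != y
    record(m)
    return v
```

16

Transformed code:
def build(y, j):
    j = m - 50
    y = j * 50
    y = j + 31
    m = m + 50
    if j <= 28:
        j = log(m[j])
    else:
        j = record(j)
    if m >= m:
        y = j[j]
    else:
        y += y % y
    y = y != y
    record(m)
    return 50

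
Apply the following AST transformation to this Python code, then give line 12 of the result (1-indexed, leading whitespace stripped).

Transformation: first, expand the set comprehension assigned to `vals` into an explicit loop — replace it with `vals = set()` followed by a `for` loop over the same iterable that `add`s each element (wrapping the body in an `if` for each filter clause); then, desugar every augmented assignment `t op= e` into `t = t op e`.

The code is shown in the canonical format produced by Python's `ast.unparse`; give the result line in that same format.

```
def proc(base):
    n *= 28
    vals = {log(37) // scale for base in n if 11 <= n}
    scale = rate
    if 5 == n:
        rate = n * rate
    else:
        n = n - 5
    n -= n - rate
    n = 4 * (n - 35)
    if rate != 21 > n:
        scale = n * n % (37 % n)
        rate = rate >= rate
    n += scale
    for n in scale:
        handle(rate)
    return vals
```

Transformed code:
def proc(base):
    n = n * 28
    vals = set()
    for base in n:
        if 11 <= n:
            vals.add(log(37) // scale)
    scale = rate
    if 5 == n:
        rate = n * rate
    else:
        n = n - 5
    n = n - (n - rate)
    n = 4 * (n - 35)
    if rate != 21 > n:
        scale = n * n % (37 % n)
        rate = rate >= rate
    n = n + scale
    for n in scale:
        handle(rate)
    return vals

n = n - (n - rate)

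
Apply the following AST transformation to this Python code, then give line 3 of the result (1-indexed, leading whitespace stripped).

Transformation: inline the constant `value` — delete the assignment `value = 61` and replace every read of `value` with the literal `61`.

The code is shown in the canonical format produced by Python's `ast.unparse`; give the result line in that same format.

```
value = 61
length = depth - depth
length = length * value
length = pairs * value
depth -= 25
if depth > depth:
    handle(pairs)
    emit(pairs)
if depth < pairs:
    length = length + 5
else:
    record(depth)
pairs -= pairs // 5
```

length = pairs * 61

Transformed code:
length = depth - depth
length = length * 61
length = pairs * 61
depth -= 25
if depth > depth:
    handle(pairs)
    emit(pairs)
if depth < pairs:
    length = length + 5
else:
    record(depth)
pairs -= pairs // 5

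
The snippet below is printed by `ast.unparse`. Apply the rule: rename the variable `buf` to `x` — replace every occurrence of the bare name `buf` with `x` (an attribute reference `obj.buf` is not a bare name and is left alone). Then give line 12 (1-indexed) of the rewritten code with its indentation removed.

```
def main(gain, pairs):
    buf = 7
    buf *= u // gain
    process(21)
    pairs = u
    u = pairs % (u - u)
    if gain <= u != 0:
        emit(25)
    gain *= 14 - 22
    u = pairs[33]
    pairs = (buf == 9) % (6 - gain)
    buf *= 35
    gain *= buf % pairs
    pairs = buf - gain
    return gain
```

Transformed code:
def main(gain, pairs):
    x = 7
    x *= u // gain
    process(21)
    pairs = u
    u = pairs % (u - u)
    if gain <= u != 0:
        emit(25)
    gain *= 14 - 22
    u = pairs[33]
    pairs = (x == 9) % (6 - gain)
    x *= 35
    gain *= x % pairs
    pairs = x - gain
    return gain

x *= 35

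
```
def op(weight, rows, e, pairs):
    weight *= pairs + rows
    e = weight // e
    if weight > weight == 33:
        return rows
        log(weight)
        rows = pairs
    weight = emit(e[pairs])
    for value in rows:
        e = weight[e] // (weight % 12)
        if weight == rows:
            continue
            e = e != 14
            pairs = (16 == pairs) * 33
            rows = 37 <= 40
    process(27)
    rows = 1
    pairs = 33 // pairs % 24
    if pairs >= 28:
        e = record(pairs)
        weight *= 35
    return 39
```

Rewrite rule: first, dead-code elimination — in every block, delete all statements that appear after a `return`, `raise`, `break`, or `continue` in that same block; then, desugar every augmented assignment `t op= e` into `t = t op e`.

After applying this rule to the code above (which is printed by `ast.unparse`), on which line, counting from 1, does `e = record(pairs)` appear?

Transformed code:
def op(weight, rows, e, pairs):
    weight = weight * (pairs + rows)
    e = weight // e
    if weight > weight == 33:
        return rows
    weight = emit(e[pairs])
    for value in rows:
        e = weight[e] // (weight % 12)
        if weight == rows:
            continue
    process(27)
    rows = 1
    pairs = 33 // pairs % 24
    if pairs >= 28:
        e = record(pairs)
        weight = weight * 35
    return 39

15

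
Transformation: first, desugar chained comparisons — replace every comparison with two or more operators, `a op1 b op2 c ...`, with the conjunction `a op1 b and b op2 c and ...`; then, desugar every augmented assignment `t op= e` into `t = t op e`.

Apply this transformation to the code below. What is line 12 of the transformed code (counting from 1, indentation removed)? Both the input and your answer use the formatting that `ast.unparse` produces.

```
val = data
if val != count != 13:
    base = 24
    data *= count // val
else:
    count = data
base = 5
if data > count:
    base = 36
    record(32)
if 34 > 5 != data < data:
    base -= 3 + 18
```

base = base - (3 + 18)

Transformed code:
val = data
if val != count and count != 13:
    base = 24
    data = data * (count // val)
else:
    count = data
base = 5
if data > count:
    base = 36
    record(32)
if 34 > 5 and 5 != data and (data < data):
    base = base - (3 + 18)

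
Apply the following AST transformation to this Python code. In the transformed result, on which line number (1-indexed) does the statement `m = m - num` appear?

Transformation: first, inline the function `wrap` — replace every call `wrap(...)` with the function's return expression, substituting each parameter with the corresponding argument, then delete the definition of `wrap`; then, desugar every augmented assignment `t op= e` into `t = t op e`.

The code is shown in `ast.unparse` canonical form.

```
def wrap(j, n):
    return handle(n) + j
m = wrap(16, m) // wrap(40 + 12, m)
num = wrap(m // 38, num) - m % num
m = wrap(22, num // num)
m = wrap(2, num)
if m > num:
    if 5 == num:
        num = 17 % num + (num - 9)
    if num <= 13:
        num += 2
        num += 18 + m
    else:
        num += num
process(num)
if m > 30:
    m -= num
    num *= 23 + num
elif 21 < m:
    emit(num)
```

15

Transformed code:
m = (handle(m) + 16) // (handle(m) + (40 + 12))
num = handle(num) + m // 38 - m % num
m = handle(num // num) + 22
m = handle(num) + 2
if m > num:
    if 5 == num:
        num = 17 % num + (num - 9)
    if num <= 13:
        num = num + 2
        num = num + (18 + m)
    else:
        num = num + num
process(num)
if m > 30:
    m = m - num
    num = num * (23 + num)
elif 21 < m:
    emit(num)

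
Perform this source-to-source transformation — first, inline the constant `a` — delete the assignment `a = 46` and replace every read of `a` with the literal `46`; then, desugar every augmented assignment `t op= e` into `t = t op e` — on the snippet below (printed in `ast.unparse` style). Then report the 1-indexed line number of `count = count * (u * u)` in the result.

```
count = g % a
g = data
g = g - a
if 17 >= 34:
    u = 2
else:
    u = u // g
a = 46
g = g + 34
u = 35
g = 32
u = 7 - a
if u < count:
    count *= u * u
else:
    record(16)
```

Transformed code:
count = g % 46
g = data
g = g - 46
if 17 >= 34:
    u = 2
else:
    u = u // g
g = g + 34
u = 35
g = 32
u = 7 - 46
if u < count:
    count = count * (u * u)
else:
    record(16)

13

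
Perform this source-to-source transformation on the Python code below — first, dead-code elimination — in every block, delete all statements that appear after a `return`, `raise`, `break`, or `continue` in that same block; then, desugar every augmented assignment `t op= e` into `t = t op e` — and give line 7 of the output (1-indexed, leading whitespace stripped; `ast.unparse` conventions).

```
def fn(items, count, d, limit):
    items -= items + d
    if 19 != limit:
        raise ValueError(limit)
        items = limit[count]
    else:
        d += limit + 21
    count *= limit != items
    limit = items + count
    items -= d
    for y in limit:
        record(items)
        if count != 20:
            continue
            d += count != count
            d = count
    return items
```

Transformed code:
def fn(items, count, d, limit):
    items = items - (items + d)
    if 19 != limit:
        raise ValueError(limit)
    else:
        d = d + (limit + 21)
    count = count * (limit != items)
    limit = items + count
    items = items - d
    for y in limit:
        record(items)
        if count != 20:
            continue
    return items

count = count * (limit != items)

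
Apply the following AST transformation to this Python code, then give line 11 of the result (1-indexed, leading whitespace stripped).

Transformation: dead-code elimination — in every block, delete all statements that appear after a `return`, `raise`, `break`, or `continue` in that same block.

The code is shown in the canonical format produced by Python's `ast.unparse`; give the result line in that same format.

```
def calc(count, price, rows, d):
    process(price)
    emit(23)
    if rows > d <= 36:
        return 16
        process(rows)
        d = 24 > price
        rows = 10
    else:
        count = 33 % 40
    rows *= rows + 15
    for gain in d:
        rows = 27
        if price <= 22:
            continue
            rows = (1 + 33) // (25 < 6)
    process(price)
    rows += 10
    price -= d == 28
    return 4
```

if price <= 22:

Transformed code:
def calc(count, price, rows, d):
    process(price)
    emit(23)
    if rows > d <= 36:
        return 16
    else:
        count = 33 % 40
    rows *= rows + 15
    for gain in d:
        rows = 27
        if price <= 22:
            continue
    process(price)
    rows += 10
    price -= d == 28
    return 4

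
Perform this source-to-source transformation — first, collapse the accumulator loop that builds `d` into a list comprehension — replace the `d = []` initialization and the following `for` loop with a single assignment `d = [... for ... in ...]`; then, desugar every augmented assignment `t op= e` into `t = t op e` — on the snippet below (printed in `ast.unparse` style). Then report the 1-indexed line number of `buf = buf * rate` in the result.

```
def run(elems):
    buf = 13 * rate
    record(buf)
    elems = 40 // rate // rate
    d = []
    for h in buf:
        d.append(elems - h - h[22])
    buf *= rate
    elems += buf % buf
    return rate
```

Transformed code:
def run(elems):
    buf = 13 * rate
    record(buf)
    elems = 40 // rate // rate
    d = [elems - h - h[22] for h in buf]
    buf = buf * rate
    elems = elems + buf % buf
    return rate

6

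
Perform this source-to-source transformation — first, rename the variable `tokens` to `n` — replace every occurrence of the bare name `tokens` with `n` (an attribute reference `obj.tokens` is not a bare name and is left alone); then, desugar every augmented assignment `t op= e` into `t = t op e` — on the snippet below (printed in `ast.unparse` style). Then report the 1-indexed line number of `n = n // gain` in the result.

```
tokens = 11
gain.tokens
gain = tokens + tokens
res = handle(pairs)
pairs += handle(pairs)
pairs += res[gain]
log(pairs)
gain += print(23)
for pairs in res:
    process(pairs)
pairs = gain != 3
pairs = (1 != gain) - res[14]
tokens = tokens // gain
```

Transformed code:
n = 11
gain.tokens
gain = n + n
res = handle(pairs)
pairs = pairs + handle(pairs)
pairs = pairs + res[gain]
log(pairs)
gain = gain + print(23)
for pairs in res:
    process(pairs)
pairs = gain != 3
pairs = (1 != gain) - res[14]
n = n // gain

13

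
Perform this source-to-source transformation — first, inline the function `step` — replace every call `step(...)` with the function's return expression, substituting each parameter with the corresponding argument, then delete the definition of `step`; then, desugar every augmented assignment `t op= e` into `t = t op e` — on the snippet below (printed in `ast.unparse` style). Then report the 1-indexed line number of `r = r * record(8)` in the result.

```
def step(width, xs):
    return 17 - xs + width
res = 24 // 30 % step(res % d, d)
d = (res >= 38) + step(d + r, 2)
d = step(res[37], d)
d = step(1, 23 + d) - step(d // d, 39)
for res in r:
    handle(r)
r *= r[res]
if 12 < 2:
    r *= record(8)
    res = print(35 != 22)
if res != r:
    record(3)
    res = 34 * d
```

Transformed code:
res = 24 // 30 % (17 - d + res % d)
d = (res >= 38) + (17 - 2 + (d + r))
d = 17 - d + res[37]
d = 17 - (23 + d) + 1 - (17 - 39 + d // d)
for res in r:
    handle(r)
r = r * r[res]
if 12 < 2:
    r = r * record(8)
    res = print(35 != 22)
if res != r:
    record(3)
    res = 34 * d

9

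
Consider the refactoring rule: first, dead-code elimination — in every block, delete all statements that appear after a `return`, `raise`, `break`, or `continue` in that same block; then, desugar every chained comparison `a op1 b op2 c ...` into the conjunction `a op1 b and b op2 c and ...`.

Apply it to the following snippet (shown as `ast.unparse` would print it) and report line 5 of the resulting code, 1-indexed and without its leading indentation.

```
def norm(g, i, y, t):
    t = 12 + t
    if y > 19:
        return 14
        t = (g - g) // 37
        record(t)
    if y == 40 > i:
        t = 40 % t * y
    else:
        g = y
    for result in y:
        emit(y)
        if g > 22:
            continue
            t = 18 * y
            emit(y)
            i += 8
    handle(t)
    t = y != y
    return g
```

Transformed code:
def norm(g, i, y, t):
    t = 12 + t
    if y > 19:
        return 14
    if y == 40 and 40 > i:
        t = 40 % t * y
    else:
        g = y
    for result in y:
        emit(y)
        if g > 22:
            continue
    handle(t)
    t = y != y
    return g

if y == 40 and 40 > i: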